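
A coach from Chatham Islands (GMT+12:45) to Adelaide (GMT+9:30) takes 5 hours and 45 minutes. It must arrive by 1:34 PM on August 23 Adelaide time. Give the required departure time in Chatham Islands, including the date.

Target arrival in UTC: 1:34 PM − 9:30 = 4:04 AM on Aug 23.
Subtract 5 hours 45 minutes → departure 10:19 PM UTC on Aug 22.
Chatham Islands is UTC+12:45: 10:19 PM + 12:45 = 11:04 AM on Aug 23.

11:04 AM on August 23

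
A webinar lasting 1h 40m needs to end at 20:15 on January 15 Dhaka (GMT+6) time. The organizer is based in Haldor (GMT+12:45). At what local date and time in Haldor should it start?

01:20 on Jan 16

Target end time in UTC: 20:15 − 6:00 = 14:15 on Jan 15.
Subtract 1 hour 40 minutes → start 12:35 UTC on Jan 15.
Haldor is UTC+12:45: 12:35 + 12:45 = 01:20 on Jan 16.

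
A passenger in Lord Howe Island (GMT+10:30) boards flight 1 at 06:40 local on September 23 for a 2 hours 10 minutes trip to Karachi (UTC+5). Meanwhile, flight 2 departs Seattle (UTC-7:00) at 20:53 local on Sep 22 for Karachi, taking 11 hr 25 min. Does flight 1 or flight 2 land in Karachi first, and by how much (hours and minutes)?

the first, by 16 hours 58 minutes

Flight 1 in UTC: 06:40 − 10:30 = 20:10 on Sep 22.
+2 hours and 10 minutes → arrive 22:20 UTC on Sep 22.
Flight 2 in UTC: 20:53 + 7:00 = 03:53 on Sep 23.
+11 hours and 25 minutes → arrive 15:18 UTC on Sep 23.
Flight 1 lands earlier by 16 hours 58 minutes.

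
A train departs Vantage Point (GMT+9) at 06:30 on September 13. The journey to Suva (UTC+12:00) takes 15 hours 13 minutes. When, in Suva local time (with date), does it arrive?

Convert departure to UTC: 06:30 − 9:00 = 21:30 UTC on Sep 12.
Add 15 hours 13 minutes travel time → 12:43 UTC (Sep 13).
Suva is UTC+12:00, so local arrival = 12:43 + 12:00 = 00:43 on Sep 14.

00:43 on September 14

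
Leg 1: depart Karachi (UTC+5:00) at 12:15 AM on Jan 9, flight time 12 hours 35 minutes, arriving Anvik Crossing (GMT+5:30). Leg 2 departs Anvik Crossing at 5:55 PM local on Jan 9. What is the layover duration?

Convert departure to UTC: 12:15 AM − 5:00 = 7:15 PM UTC on Jan 8.
Add 12 hours and 35 minutes flight time → 7:50 AM UTC (Jan 9).
Anvik Crossing is UTC+5:30, so local arrival = 7:50 AM + 5:30 = 1:20 PM on Jan 9.
Layover = 5:55 PM − 1:20 PM = 4 hours 35 minutes.

4 hours 35 minutes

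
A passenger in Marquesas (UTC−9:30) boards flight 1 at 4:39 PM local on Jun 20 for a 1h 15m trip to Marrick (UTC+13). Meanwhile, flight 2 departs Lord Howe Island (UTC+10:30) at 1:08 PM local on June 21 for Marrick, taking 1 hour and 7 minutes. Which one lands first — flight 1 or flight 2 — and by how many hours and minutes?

Flight 1 in UTC: 4:39 PM + 9:30 = 2:09 AM on Jun 21.
+1 hour 15 minutes → arrive 3:24 AM UTC on Jun 21.
Flight 2 in UTC: 1:08 PM − 10:30 = 2:38 AM on Jun 21.
+1 hour and 7 minutes → arrive 3:45 AM UTC on Jun 21.
Flight 1 lands earlier by 21 minutes.

the first, by 21 minutes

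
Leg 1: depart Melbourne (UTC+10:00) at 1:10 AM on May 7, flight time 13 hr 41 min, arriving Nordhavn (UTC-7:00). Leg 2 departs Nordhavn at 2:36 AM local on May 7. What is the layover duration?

Convert departure to UTC: 1:10 AM − 10:00 = 3:10 PM UTC on May 6.
Add 13 hours 41 minutes flight time → 4:51 AM UTC (May 7).
Nordhavn is UTC−7:00, so local arrival = 4:51 AM − 7:00 = 9:51 PM on May 6.
Layover = 2:36 AM − 9:51 PM (+1 day) = 4 hours 45 minutes.

4 hours 45 minutes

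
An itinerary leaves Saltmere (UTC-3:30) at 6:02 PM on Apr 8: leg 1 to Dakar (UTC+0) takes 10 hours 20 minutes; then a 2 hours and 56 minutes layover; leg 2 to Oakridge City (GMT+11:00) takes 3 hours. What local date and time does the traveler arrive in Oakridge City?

Convert departure to UTC: 6:02 PM + 3:30 = 9:32 PM UTC on Apr 8.
Add 10 hours and 20 minutes leg 1 → 7:52 AM UTC (Apr 9).
Add 2 hours 56 minutes layover in Dakar → 10:48 AM UTC.
Add 3 hours leg 2 → 1:48 PM UTC.
Oakridge City is UTC+11:00, so local arrival = 1:48 PM + 11:00 = 12:48 AM on Apr 10.

12:48 AM on Apr 10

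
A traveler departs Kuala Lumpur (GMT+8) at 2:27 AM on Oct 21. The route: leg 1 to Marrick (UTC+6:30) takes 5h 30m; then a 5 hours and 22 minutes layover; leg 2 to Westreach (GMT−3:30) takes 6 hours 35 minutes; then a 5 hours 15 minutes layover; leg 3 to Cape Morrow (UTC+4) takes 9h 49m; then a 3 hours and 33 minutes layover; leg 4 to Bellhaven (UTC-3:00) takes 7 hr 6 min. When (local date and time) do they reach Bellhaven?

10:37 AM on October 22

Convert departure to UTC: 2:27 AM − 8:00 = 6:27 PM UTC on Oct 20.
Add 5 hours 30 minutes leg 1 → 11:57 PM UTC.
Add 5 hours and 22 minutes layover in Marrick → 5:19 AM UTC (Oct 21).
Add 6 hours and 35 minutes leg 2 → 11:54 AM UTC.
Add 5 hours 15 minutes layover in Westreach → 5:09 PM UTC.
Add 9 hours and 49 minutes leg 3 → 2:58 AM UTC (Oct 22).
Add 3 hours 33 minutes layover in Cape Morrow → 6:31 AM UTC.
Add 7 hours 6 minutes leg 4 → 1:37 PM UTC.
Bellhaven is UTC−3:00, so local arrival = 1:37 PM − 3:00 = 10:37 AM on Oct 22.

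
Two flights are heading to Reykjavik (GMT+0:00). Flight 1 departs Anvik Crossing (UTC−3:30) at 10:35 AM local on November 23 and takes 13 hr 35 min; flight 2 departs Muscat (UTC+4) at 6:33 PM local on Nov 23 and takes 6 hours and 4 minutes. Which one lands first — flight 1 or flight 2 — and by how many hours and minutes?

Flight 1 in UTC: 10:35 AM + 3:30 = 2:05 PM on Nov 23.
+13 hours 35 minutes → arrive 3:40 AM UTC on Nov 24.
Flight 2 in UTC: 6:33 PM − 4:00 = 2:33 PM on Nov 23.
+6 hours and 4 minutes → arrive 8:37 PM UTC on Nov 23.
Flight 2 lands earlier by 7 hours 3 minutes.

the second, by 7 hours 3 minutes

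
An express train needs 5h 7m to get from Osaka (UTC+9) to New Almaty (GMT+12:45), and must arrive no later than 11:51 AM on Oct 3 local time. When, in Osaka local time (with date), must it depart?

2:59 AM on Oct 3

Target arrival in UTC: 11:51 AM − 12:45 = 11:06 PM on Oct 2.
Subtract 5 hours 7 minutes → departure 5:59 PM UTC on Oct 2.
Osaka is UTC+9:00: 5:59 PM + 9:00 = 2:59 AM on Oct 3.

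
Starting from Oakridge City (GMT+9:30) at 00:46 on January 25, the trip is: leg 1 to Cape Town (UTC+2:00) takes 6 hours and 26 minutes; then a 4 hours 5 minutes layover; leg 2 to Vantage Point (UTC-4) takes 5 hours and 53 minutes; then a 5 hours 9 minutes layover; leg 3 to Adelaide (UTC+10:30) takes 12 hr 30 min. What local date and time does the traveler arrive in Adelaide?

11:49 on Jan 26

Convert departure to UTC: 00:46 − 9:30 = 15:16 UTC on Jan 24.
Add 6 hours 26 minutes leg 1 → 21:42 UTC.
Add 4 hours 5 minutes layover in Cape Town → 01:47 UTC (Jan 25).
Add 5 hours 53 minutes leg 2 → 07:40 UTC.
Add 5 hours 9 minutes layover in Vantage Point → 12:49 UTC.
Add 12 hours 30 minutes leg 3 → 01:19 UTC (Jan 26).
Adelaide is UTC+10:30, so local arrival = 01:19 + 10:30 = 11:49 on Jan 26.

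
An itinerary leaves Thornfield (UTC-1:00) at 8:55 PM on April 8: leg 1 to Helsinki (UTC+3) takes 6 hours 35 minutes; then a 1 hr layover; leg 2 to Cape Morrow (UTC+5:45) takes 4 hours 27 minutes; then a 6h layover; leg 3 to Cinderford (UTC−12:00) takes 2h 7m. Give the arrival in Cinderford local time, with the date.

6:04 AM on April 9

Convert departure to UTC: 8:55 PM + 1:00 = 9:55 PM UTC on Apr 8.
Add 6 hours 35 minutes leg 1 → 4:30 AM UTC (Apr 9).
Add 1 hour layover in Helsinki → 5:30 AM UTC.
Add 4 hours and 27 minutes leg 2 → 9:57 AM UTC.
Add 6 hours layover in Cape Morrow → 3:57 PM UTC.
Add 2 hours 7 minutes leg 3 → 6:04 PM UTC.
Cinderford is UTC−12:00, so local arrival = 6:04 PM − 12:00 = 6:04 AM on Apr 9.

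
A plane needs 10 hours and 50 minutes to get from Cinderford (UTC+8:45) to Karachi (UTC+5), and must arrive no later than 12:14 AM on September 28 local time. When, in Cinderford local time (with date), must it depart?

5:09 PM on Sep 27

Target arrival in UTC: 12:14 AM − 5:00 = 7:14 PM on Sep 27.
Subtract 10 hours and 50 minutes → departure 8:24 AM UTC on Sep 27.
Cinderford is UTC+8:45: 8:24 AM + 8:45 = 5:09 PM on Sep 27.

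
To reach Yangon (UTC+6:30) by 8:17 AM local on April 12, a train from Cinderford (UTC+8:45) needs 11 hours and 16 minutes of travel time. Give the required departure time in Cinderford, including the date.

11:16 PM on Apr 11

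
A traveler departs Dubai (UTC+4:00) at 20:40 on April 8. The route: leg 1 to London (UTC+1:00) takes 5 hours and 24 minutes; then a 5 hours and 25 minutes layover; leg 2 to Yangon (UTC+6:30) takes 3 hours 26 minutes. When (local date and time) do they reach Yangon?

Convert departure to UTC: 20:40 − 4:00 = 16:40 UTC on Apr 8.
Add 5 hours 24 minutes leg 1 → 22:04 UTC.
Add 5 hours 25 minutes layover in London → 03:29 UTC (Apr 9).
Add 3 hours and 26 minutes leg 2 → 06:55 UTC.
Yangon is UTC+6:30, so local arrival = 06:55 + 6:30 = 13:25 on Apr 9.

13:25 on April 9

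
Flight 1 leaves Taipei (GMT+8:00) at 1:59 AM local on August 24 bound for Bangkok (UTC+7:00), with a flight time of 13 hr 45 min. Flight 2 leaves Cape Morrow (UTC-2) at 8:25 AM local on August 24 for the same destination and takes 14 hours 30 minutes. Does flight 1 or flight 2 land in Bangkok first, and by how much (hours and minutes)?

the first, by 17 hours 11 minutes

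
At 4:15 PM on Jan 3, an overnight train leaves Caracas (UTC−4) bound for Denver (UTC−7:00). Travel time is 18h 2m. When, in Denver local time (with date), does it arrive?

Convert departure to UTC: 4:15 PM + 4:00 = 8:15 PM UTC on Jan 3.
Add 18 hours and 2 minutes travel time → 2:17 PM UTC (Jan 4).
Denver is UTC−7:00, so local arrival = 2:17 PM − 7:00 = 7:17 AM on Jan 4.

7:17 AM on January 4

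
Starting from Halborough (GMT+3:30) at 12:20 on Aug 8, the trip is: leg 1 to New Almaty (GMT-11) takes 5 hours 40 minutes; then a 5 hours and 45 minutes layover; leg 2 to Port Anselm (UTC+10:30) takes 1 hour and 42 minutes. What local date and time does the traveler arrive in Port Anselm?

08:27 on Aug 9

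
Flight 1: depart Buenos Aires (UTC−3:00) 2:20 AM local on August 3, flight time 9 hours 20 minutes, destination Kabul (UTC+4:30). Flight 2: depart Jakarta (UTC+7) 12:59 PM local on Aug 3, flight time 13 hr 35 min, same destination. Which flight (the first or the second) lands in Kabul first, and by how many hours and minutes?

the first, by 4 hours 54 minutes

Flight 1 in UTC: 2:20 AM + 3:00 = 5:20 AM on Aug 3.
+9 hours 20 minutes → arrive 2:40 PM UTC on Aug 3.
Flight 2 in UTC: 12:59 PM − 7:00 = 5:59 AM on Aug 3.
+13 hours 35 minutes → arrive 7:34 PM UTC on Aug 3.
Flight 1 lands earlier by 4 hours 54 minutes.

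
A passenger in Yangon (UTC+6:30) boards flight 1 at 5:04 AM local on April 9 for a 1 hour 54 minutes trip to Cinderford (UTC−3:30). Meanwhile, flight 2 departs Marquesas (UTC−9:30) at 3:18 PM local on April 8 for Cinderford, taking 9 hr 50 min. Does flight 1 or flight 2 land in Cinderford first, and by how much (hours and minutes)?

Flight 1 in UTC: 5:04 AM − 6:30 = 10:34 PM on Apr 8.
+1 hour 54 minutes → arrive 12:28 AM UTC on Apr 9.
Flight 2 in UTC: 3:18 PM + 9:30 = 12:48 AM on Apr 9.
+9 hours 50 minutes → arrive 10:38 AM UTC on Apr 9.
Flight 1 lands earlier by 10 hours 10 minutes.

the first, by 10 hours 10 minutes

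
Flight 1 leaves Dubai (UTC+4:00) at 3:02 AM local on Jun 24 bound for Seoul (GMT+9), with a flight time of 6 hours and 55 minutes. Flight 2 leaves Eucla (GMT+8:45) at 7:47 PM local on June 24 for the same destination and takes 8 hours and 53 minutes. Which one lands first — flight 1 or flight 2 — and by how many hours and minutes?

Flight 1 in UTC: 3:02 AM − 4:00 = 11:02 PM on Jun 23.
+6 hours and 55 minutes → arrive 5:57 AM UTC on Jun 24.
Flight 2 in UTC: 7:47 PM − 8:45 = 11:02 AM on Jun 24.
+8 hours 53 minutes → arrive 7:55 PM UTC on Jun 24.
Flight 1 lands earlier by 13 hours 58 minutes.

the first, by 13 hours 58 minutes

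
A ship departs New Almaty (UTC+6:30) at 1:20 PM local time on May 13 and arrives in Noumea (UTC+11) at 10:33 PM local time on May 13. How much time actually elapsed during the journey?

4 hours 43 minutes

Departure in UTC: 1:20 PM − 6:30 = 6:50 AM on May 13.
Arrival in UTC: 10:33 PM − 11:00 = 11:33 AM on May 13.
Elapsed = 11:33 AM − 6:50 AM = 4 hours 43 minutes.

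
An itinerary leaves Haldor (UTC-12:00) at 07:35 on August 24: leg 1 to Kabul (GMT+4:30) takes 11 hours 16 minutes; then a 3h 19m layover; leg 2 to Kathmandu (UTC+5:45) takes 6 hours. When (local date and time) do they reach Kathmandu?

Convert departure to UTC: 07:35 + 12:00 = 19:35 UTC on Aug 24.
Add 11 hours and 16 minutes leg 1 → 06:51 UTC (Aug 25).
Add 3 hours and 19 minutes layover in Kabul → 10:10 UTC.
Add 6 hours leg 2 → 16:10 UTC.
Kathmandu is UTC+5:45, so local arrival = 16:10 + 5:45 = 21:55 on Aug 25.

21:55 on August 25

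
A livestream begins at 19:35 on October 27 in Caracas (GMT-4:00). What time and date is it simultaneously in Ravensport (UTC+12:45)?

Ravensport is 16:45 ahead of Caracas.
Shift by the zone difference: 19:35 + 16:45 = 12:20 on Oct 28 in Ravensport.

12:20 on Oct 28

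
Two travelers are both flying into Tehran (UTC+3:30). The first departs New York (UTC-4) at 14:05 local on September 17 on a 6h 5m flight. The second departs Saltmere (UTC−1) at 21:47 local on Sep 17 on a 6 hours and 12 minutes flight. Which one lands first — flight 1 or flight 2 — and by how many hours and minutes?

the first, by 4 hours 49 minutes

Flight 1 in UTC: 14:05 + 4:00 = 18:05 on Sep 17.
+6 hours and 5 minutes → arrive 00:10 UTC on Sep 18.
Flight 2 in UTC: 21:47 + 1:00 = 22:47 on Sep 17.
+6 hours and 12 minutes → arrive 04:59 UTC on Sep 18.
Flight 1 lands earlier by 4 hours 49 minutes.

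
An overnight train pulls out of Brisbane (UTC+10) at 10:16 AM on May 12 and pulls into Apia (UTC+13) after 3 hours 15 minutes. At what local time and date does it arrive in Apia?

4:31 PM on May 12

Convert departure to UTC: 10:16 AM − 10:00 = 12:16 AM UTC on May 12.
Add 3 hours 15 minutes travel time → 3:31 AM UTC.
Apia is UTC+13:00, so local arrival = 3:31 AM + 13:00 = 4:31 PM on May 12.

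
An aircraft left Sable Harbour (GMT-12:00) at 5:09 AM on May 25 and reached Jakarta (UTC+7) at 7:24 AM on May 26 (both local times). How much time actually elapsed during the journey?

7 hours 15 minutes

Departure in UTC: 5:09 AM + 12:00 = 5:09 PM on May 25.
Arrival in UTC: 7:24 AM − 7:00 = 12:24 AM on May 26.
Elapsed = 12:24 AM − 5:09 PM (+1 day) = 7 hours 15 minutes.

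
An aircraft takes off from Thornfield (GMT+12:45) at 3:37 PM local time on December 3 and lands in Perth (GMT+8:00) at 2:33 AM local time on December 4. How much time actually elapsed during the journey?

15 hours 41 minutes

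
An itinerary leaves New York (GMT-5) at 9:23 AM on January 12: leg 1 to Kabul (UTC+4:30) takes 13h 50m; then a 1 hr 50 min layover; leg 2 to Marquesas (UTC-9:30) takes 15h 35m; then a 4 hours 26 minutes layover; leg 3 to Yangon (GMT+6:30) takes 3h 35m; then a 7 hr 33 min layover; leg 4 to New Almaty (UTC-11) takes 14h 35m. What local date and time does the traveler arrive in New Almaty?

4:47 PM on January 14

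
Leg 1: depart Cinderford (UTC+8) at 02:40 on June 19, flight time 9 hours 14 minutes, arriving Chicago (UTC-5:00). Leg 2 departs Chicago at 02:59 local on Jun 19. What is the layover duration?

4 hours 5 minutes

Convert departure to UTC: 02:40 − 8:00 = 18:40 UTC on Jun 18.
Add 9 hours 14 minutes flight time → 03:54 UTC (Jun 19).
Chicago is UTC−5:00, so local arrival = 03:54 − 5:00 = 22:54 on Jun 18.
Layover = 02:59 − 22:54 (+1 day) = 4 hours 5 minutes.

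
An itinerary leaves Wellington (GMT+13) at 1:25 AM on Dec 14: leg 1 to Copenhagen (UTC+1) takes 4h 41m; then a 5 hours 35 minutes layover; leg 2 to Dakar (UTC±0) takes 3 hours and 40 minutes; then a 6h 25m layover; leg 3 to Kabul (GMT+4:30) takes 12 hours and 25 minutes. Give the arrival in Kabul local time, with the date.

Convert departure to UTC: 1:25 AM − 13:00 = 12:25 PM UTC on Dec 13.
Add 4 hours 41 minutes leg 1 → 5:06 PM UTC.
Add 5 hours 35 minutes layover in Copenhagen → 10:41 PM UTC.
Add 3 hours and 40 minutes leg 2 → 2:21 AM UTC (Dec 14).
Add 6 hours and 25 minutes layover in Dakar → 8:46 AM UTC.
Add 12 hours and 25 minutes leg 3 → 9:11 PM UTC.
Kabul is UTC+4:30, so local arrival = 9:11 PM + 4:30 = 1:41 AM on Dec 15.

1:41 AM on December 15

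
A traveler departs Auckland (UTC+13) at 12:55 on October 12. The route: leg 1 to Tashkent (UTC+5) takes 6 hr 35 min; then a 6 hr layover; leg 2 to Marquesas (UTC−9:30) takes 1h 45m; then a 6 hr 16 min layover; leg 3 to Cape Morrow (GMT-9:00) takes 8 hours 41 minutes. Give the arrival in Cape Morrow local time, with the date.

Convert departure to UTC: 12:55 − 13:00 = 23:55 UTC on Oct 11.
Add 6 hours 35 minutes leg 1 → 06:30 UTC (Oct 12).
Add 6 hours layover in Tashkent → 12:30 UTC.
Add 1 hour 45 minutes leg 2 → 14:15 UTC.
Add 6 hours and 16 minutes layover in Marquesas → 20:31 UTC.
Add 8 hours 41 minutes leg 3 → 05:12 UTC (Oct 13).
Cape Morrow is UTC−9:00, so local arrival = 05:12 − 9:00 = 20:12 on Oct 12.

20:12 on October 12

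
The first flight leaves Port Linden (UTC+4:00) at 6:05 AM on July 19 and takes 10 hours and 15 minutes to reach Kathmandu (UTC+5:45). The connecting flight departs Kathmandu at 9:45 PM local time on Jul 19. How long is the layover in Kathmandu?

3 hours 40 minutes

Convert departure to UTC: 6:05 AM − 4:00 = 2:05 AM UTC on Jul 19.
Add 10 hours 15 minutes flight time → 12:20 PM UTC.
Kathmandu is UTC+5:45, so local arrival = 12:20 PM + 5:45 = 6:05 PM on Jul 19.
Layover = 9:45 PM − 6:05 PM = 3 hours 40 minutes.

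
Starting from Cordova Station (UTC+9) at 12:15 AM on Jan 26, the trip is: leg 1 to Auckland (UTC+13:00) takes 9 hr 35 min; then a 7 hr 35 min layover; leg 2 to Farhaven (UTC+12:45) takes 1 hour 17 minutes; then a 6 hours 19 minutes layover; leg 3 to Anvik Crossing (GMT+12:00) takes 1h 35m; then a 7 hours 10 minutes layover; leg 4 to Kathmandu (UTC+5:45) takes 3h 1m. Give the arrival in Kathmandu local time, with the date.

Convert departure to UTC: 12:15 AM − 9:00 = 3:15 PM UTC on Jan 25.
Add 9 hours 35 minutes leg 1 → 12:50 AM UTC (Jan 26).
Add 7 hours 35 minutes layover in Auckland → 8:25 AM UTC.
Add 1 hour 17 minutes leg 2 → 9:42 AM UTC.
Add 6 hours 19 minutes layover in Farhaven → 4:01 PM UTC.
Add 1 hour 35 minutes leg 3 → 5:36 PM UTC.
Add 7 hours and 10 minutes layover in Anvik Crossing → 12:46 AM UTC (Jan 27).
Add 3 hours and 1 minute leg 4 → 3:47 AM UTC.
Kathmandu is UTC+5:45, so local arrival = 3:47 AM + 5:45 = 9:32 AM on Jan 27.

9:32 AM on January 27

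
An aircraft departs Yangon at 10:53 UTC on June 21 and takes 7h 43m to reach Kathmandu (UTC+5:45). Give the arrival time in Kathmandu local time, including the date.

00:21 on June 22

Departure is given in UTC: 10:53 on Jun 21.
Add 7 hours 43 minutes → 18:36 UTC.
Kathmandu is UTC+5:45: 18:36 + 5:45 = 00:21 on Jun 22.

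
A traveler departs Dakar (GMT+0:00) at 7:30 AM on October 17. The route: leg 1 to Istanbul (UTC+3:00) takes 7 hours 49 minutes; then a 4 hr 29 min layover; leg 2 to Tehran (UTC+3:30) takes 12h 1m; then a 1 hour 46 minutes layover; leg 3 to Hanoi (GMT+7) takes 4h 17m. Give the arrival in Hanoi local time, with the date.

Dakar is at UTC+0, so departure is already 7:30 AM UTC on Oct 17.
Add 7 hours 49 minutes leg 1 → 3:19 PM UTC.
Add 4 hours 29 minutes layover in Istanbul → 7:48 PM UTC.
Add 12 hours 1 minute leg 2 → 7:49 AM UTC (Oct 18).
Add 1 hour 46 minutes layover in Tehran → 9:35 AM UTC.
Add 4 hours 17 minutes leg 3 → 1:52 PM UTC.
Hanoi is UTC+7:00, so local arrival = 1:52 PM + 7:00 = 8:52 PM on Oct 18.

8:52 PM on October 18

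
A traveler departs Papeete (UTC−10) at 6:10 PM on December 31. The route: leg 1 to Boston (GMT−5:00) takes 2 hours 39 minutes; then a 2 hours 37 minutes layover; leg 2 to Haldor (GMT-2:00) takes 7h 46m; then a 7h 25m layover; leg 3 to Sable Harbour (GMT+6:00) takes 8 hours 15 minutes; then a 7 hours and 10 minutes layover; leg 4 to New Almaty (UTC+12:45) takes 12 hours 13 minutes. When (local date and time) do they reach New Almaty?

Convert departure to UTC: 6:10 PM + 10:00 = 4:10 AM UTC on Jan 1.
Add 2 hours 39 minutes leg 1 → 6:49 AM UTC.
Add 2 hours 37 minutes layover in Boston → 9:26 AM UTC.
Add 7 hours 46 minutes leg 2 → 5:12 PM UTC.
Add 7 hours and 25 minutes layover in Haldor → 12:37 AM UTC (Jan 2).
Add 8 hours 15 minutes leg 3 → 8:52 AM UTC.
Add 7 hours 10 minutes layover in Sable Harbour → 4:02 PM UTC.
Add 12 hours 13 minutes leg 4 → 4:15 AM UTC (Jan 3).
New Almaty is UTC+12:45, so local arrival = 4:15 AM + 12:45 = 5:00 PM on Jan 3.

5:00 PM on January 3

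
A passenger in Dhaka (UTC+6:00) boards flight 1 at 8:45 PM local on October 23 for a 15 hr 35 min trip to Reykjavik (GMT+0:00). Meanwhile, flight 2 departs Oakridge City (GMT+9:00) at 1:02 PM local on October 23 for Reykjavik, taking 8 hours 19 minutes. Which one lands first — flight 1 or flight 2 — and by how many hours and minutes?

the second, by 17 hours 59 minutes

Flight 1 in UTC: 8:45 PM − 6:00 = 2:45 PM on Oct 23.
+15 hours 35 minutes → arrive 6:20 AM UTC on Oct 24.
Flight 2 in UTC: 1:02 PM − 9:00 = 4:02 AM on Oct 23.
+8 hours 19 minutes → arrive 12:21 PM UTC on Oct 23.
Flight 2 lands earlier by 17 hours 59 minutes.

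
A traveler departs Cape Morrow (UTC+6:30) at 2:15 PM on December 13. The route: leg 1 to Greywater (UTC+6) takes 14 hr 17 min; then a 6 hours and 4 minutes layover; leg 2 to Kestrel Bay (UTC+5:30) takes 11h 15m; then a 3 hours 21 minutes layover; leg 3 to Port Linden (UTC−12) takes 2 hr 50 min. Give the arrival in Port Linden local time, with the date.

Convert departure to UTC: 2:15 PM − 6:30 = 7:45 AM UTC on Dec 13.
Add 14 hours 17 minutes leg 1 → 10:02 PM UTC.
Add 6 hours and 4 minutes layover in Greywater → 4:06 AM UTC (Dec 14).
Add 11 hours and 15 minutes leg 2 → 3:21 PM UTC.
Add 3 hours and 21 minutes layover in Kestrel Bay → 6:42 PM UTC.
Add 2 hours and 50 minutes leg 3 → 9:32 PM UTC.
Port Linden is UTC−12:00, so local arrival = 9:32 PM − 12:00 = 9:32 AM on Dec 14.

9:32 AM on December 14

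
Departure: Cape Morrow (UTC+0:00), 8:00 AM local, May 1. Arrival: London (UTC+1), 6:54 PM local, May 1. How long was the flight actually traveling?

Departure is already UTC: 8:00 AM on May 1.
Arrival in UTC: 6:54 PM − 1:00 = 5:54 PM on May 1.
Elapsed = 5:54 PM − 8:00 AM = 9 hours 54 minutes.

9 hours 54 minutes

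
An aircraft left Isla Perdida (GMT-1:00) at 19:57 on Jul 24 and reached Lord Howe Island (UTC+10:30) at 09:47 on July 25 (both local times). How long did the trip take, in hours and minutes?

Departure in UTC: 19:57 + 1:00 = 20:57 on Jul 24.
Arrival in UTC: 09:47 − 10:30 = 23:17 on Jul 24.
Elapsed = 23:17 − 20:57 = 2 hours 20 minutes.

2 hours 20 minutes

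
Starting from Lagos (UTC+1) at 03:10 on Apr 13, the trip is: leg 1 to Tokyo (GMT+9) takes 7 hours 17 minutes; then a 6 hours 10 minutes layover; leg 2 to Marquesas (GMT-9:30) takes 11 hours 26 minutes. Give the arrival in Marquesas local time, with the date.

17:33 on April 13

Convert departure to UTC: 03:10 − 1:00 = 02:10 UTC on Apr 13.
Add 7 hours and 17 minutes leg 1 → 09:27 UTC.
Add 6 hours and 10 minutes layover in Tokyo → 15:37 UTC.
Add 11 hours 26 minutes leg 2 → 03:03 UTC (Apr 14).
Marquesas is UTC−9:30, so local arrival = 03:03 − 9:30 = 17:33 on Apr 13.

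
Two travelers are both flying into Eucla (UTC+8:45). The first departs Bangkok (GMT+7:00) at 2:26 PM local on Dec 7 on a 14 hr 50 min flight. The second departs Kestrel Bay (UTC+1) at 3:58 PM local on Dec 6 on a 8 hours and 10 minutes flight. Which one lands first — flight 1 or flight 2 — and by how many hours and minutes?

Flight 1 in UTC: 2:26 PM − 7:00 = 7:26 AM on Dec 7.
+14 hours and 50 minutes → arrive 10:16 PM UTC on Dec 7.
Flight 2 in UTC: 3:58 PM − 1:00 = 2:58 PM on Dec 6.
+8 hours 10 minutes → arrive 11:08 PM UTC on Dec 6.
Flight 2 lands earlier by 23 hours 8 minutes.

the second, by 23 hours 8 minutes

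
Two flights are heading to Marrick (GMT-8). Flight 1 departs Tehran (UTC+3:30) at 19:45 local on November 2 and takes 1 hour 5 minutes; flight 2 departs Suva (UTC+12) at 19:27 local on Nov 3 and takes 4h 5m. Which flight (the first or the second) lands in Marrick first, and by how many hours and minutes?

the first, by 18 hours 12 minutes

Flight 1 in UTC: 19:45 − 3:30 = 16:15 on Nov 2.
+1 hour and 5 minutes → arrive 17:20 UTC on Nov 2.
Flight 2 in UTC: 19:27 − 12:00 = 07:27 on Nov 3.
+4 hours and 5 minutes → arrive 11:32 UTC on Nov 3.
Flight 1 lands earlier by 18 hours 12 minutes.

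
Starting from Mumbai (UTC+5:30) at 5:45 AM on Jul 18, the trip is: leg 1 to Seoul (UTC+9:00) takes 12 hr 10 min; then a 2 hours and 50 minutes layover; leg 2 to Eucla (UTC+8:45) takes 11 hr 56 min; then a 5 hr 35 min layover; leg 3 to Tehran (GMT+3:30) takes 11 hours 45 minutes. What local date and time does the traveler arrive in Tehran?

Convert departure to UTC: 5:45 AM − 5:30 = 12:15 AM UTC on Jul 18.
Add 12 hours and 10 minutes leg 1 → 12:25 PM UTC.
Add 2 hours 50 minutes layover in Seoul → 3:15 PM UTC.
Add 11 hours 56 minutes leg 2 → 3:11 AM UTC (Jul 19).
Add 5 hours 35 minutes layover in Eucla → 8:46 AM UTC.
Add 11 hours and 45 minutes leg 3 → 8:31 PM UTC.
Tehran is UTC+3:30, so local arrival = 8:31 PM + 3:30 = 12:01 AM on Jul 20.

12:01 AM on Jul 20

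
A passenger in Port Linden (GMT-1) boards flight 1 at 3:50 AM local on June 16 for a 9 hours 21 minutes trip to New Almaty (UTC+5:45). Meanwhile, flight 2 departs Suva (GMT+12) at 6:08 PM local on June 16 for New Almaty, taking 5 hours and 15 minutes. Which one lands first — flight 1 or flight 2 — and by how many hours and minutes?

the second, by 2 hours 48 minutes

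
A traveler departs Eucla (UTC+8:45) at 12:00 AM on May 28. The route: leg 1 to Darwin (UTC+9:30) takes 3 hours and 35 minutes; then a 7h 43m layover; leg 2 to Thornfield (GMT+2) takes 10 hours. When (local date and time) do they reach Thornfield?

Convert departure to UTC: 12:00 AM − 8:45 = 3:15 PM UTC on May 27.
Add 3 hours 35 minutes leg 1 → 6:50 PM UTC.
Add 7 hours 43 minutes layover in Darwin → 2:33 AM UTC (May 28).
Add 10 hours leg 2 → 12:33 PM UTC.
Thornfield is UTC+2:00, so local arrival = 12:33 PM + 2:00 = 2:33 PM on May 28.

2:33 PM on May 28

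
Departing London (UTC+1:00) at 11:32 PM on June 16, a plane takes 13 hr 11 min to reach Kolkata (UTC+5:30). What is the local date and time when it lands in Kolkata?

Kolkata is 4:30 ahead of London.
After 13 hours and 11 minutes it is 12:43 PM (Jun 17) in London.
Shift by the zone difference: 12:43 PM + 4:30 = 5:13 PM on Jun 17 in Kolkata.

5:13 PM on June 17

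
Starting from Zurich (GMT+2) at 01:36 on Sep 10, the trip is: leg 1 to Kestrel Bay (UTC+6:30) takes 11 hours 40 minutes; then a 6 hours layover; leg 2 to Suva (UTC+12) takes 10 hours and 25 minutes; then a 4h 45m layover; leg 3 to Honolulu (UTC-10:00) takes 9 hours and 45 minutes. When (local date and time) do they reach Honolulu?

08:11 on Sep 11

Convert departure to UTC: 01:36 − 2:00 = 23:36 UTC on Sep 9.
Add 11 hours 40 minutes leg 1 → 11:16 UTC (Sep 10).
Add 6 hours layover in Kestrel Bay → 17:16 UTC.
Add 10 hours 25 minutes leg 2 → 03:41 UTC (Sep 11).
Add 4 hours and 45 minutes layover in Suva → 08:26 UTC.
Add 9 hours 45 minutes leg 3 → 18:11 UTC.
Honolulu is UTC−10:00, so local arrival = 18:11 − 10:00 = 08:11 on Sep 11.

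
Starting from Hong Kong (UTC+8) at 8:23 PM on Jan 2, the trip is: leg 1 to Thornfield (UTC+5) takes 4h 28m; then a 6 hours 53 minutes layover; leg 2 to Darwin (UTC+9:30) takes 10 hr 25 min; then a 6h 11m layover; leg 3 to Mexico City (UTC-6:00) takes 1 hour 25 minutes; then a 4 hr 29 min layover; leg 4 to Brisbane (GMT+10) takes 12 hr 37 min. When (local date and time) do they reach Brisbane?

8:51 PM on Jan 4

Convert departure to UTC: 8:23 PM − 8:00 = 12:23 PM UTC on Jan 2.
Add 4 hours 28 minutes leg 1 → 4:51 PM UTC.
Add 6 hours 53 minutes layover in Thornfield → 11:44 PM UTC.
Add 10 hours 25 minutes leg 2 → 10:09 AM UTC (Jan 3).
Add 6 hours 11 minutes layover in Darwin → 4:20 PM UTC.
Add 1 hour and 25 minutes leg 3 → 5:45 PM UTC.
Add 4 hours and 29 minutes layover in Mexico City → 10:14 PM UTC.
Add 12 hours and 37 minutes leg 4 → 10:51 AM UTC (Jan 4).
Brisbane is UTC+10:00, so local arrival = 10:51 AM + 10:00 = 8:51 PM on Jan 4.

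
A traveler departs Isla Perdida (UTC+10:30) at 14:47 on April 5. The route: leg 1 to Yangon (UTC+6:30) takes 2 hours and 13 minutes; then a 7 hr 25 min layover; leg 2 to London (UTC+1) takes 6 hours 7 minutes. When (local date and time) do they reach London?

Convert departure to UTC: 14:47 − 10:30 = 04:17 UTC on Apr 5.
Add 2 hours and 13 minutes leg 1 → 06:30 UTC.
Add 7 hours and 25 minutes layover in Yangon → 13:55 UTC.
Add 6 hours 7 minutes leg 2 → 20:02 UTC.
London is UTC+1:00, so local arrival = 20:02 + 1:00 = 21:02 on Apr 5.

21:02 on April 5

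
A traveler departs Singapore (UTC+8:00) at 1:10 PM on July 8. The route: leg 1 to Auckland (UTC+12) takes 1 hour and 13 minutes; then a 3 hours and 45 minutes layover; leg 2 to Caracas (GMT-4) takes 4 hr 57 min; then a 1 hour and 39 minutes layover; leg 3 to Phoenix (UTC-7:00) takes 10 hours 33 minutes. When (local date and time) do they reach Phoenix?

8:17 PM on July 8

Convert departure to UTC: 1:10 PM − 8:00 = 5:10 AM UTC on Jul 8.
Add 1 hour and 13 minutes leg 1 → 6:23 AM UTC.
Add 3 hours and 45 minutes layover in Auckland → 10:08 AM UTC.
Add 4 hours 57 minutes leg 2 → 3:05 PM UTC.
Add 1 hour 39 minutes layover in Caracas → 4:44 PM UTC.
Add 10 hours 33 minutes leg 3 → 3:17 AM UTC (Jul 9).
Phoenix is UTC−7:00, so local arrival = 3:17 AM − 7:00 = 8:17 PM on Jul 8.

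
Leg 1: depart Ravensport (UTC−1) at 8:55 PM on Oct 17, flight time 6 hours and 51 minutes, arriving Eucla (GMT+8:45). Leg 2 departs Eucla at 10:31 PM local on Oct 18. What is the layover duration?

9 hours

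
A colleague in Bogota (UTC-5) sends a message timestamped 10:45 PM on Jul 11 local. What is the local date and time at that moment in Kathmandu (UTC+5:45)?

In UTC: 10:45 PM + 5:00 = 3:45 AM on Jul 12.
Kathmandu is UTC+5:45: 3:45 AM + 5:45 = 9:30 AM on Jul 12.

9:30 AM on July 12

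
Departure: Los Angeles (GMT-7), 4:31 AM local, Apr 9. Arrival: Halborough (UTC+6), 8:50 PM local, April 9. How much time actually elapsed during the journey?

Halborough is 13:00 ahead of Los Angeles.
Clock-face elapsed time (ignoring zones) is 16 hours 19 minutes.
Actual elapsed = 16 hours 19 minutes − 13:00 = 3 hours 19 minutes.

3 hours 19 minutes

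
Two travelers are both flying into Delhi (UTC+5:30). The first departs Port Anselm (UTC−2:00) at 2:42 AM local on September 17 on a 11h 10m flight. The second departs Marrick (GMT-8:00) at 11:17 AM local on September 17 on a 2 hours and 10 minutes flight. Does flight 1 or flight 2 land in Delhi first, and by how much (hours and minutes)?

Flight 1 in UTC: 2:42 AM + 2:00 = 4:42 AM on Sep 17.
+11 hours 10 minutes → arrive 3:52 PM UTC on Sep 17.
Flight 2 in UTC: 11:17 AM + 8:00 = 7:17 PM on Sep 17.
+2 hours and 10 minutes → arrive 9:27 PM UTC on Sep 17.
Flight 1 lands earlier by 5 hours 35 minutes.

the first, by 5 hours 35 minutes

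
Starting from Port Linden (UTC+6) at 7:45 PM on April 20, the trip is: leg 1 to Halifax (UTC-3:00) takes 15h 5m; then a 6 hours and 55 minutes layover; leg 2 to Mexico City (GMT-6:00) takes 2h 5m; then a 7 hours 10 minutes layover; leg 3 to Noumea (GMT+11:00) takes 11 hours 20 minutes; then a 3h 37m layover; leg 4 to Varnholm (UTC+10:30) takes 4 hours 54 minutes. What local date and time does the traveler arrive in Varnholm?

3:21 AM on April 23

Convert departure to UTC: 7:45 PM − 6:00 = 1:45 PM UTC on Apr 20.
Add 15 hours 5 minutes leg 1 → 4:50 AM UTC (Apr 21).
Add 6 hours 55 minutes layover in Halifax → 11:45 AM UTC.
Add 2 hours and 5 minutes leg 2 → 1:50 PM UTC.
Add 7 hours 10 minutes layover in Mexico City → 9:00 PM UTC.
Add 11 hours 20 minutes leg 3 → 8:20 AM UTC (Apr 22).
Add 3 hours and 37 minutes layover in Noumea → 11:57 AM UTC.
Add 4 hours and 54 minutes leg 4 → 4:51 PM UTC.
Varnholm is UTC+10:30, so local arrival = 4:51 PM + 10:30 = 3:21 AM on Apr 23.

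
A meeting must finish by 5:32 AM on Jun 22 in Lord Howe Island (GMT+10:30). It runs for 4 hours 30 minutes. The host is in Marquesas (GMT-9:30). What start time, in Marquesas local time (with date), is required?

Target end time in UTC: 5:32 AM − 10:30 = 7:02 PM on Jun 21.
Subtract 4 hours 30 minutes → start 2:32 PM UTC on Jun 21.
Marquesas is UTC−9:30: 2:32 PM − 9:30 = 5:02 AM on Jun 21.

5:02 AM on Jun 21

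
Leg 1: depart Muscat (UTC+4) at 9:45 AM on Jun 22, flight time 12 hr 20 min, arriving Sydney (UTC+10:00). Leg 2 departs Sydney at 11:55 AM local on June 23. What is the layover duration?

7 hours 50 minutes

Convert departure to UTC: 9:45 AM − 4:00 = 5:45 AM UTC on Jun 22.
Add 12 hours 20 minutes flight time → 6:05 PM UTC.
Sydney is UTC+10:00, so local arrival = 6:05 PM + 10:00 = 4:05 AM on Jun 23.
Layover = 11:55 AM − 4:05 AM = 7 hours 50 minutes.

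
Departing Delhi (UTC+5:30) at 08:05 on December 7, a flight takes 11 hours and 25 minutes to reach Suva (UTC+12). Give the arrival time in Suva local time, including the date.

02:00 on Dec 8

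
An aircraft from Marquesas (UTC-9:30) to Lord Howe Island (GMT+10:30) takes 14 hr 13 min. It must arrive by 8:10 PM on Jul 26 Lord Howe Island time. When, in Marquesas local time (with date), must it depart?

9:57 AM on July 25

Target arrival in UTC: 8:10 PM − 10:30 = 9:40 AM on Jul 26.
Subtract 14 hours and 13 minutes → departure 7:27 PM UTC on Jul 25.
Marquesas is UTC−9:30: 7:27 PM − 9:30 = 9:57 AM on Jul 25.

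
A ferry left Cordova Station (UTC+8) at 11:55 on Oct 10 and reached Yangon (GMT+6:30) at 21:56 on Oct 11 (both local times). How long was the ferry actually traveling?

Departure in UTC: 11:55 − 8:00 = 03:55 on Oct 10.
Arrival in UTC: 21:56 − 6:30 = 15:26 on Oct 11.
Elapsed = 15:26 − 03:55 (+1 day) = 35 hours 31 minutes.

35 hours 31 minutes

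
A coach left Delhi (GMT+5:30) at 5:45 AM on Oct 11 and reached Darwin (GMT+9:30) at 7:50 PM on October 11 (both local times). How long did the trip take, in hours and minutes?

Departure in UTC: 5:45 AM − 5:30 = 12:15 AM on Oct 11.
Arrival in UTC: 7:50 PM − 9:30 = 10:20 AM on Oct 11.
Elapsed = 10:20 AM − 12:15 AM = 10 hours 5 minutes.

10 hours 5 minutes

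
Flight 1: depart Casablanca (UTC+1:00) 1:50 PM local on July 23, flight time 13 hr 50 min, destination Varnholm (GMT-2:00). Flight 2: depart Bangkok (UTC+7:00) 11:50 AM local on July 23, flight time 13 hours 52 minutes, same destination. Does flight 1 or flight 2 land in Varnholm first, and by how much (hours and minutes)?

the second, by 7 hours 58 minutes

Flight 1 in UTC: 1:50 PM − 1:00 = 12:50 PM on Jul 23.
+13 hours 50 minutes → arrive 2:40 AM UTC on Jul 24.
Flight 2 in UTC: 11:50 AM − 7:00 = 4:50 AM on Jul 23.
+13 hours 52 minutes → arrive 6:42 PM UTC on Jul 23.
Flight 2 lands earlier by 7 hours 58 minutes.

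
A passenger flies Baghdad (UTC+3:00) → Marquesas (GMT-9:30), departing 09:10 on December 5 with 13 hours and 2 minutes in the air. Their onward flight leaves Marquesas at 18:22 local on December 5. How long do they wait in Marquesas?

8 hours 40 minutes

Convert departure to UTC: 09:10 − 3:00 = 06:10 UTC on Dec 5.
Add 13 hours and 2 minutes flight time → 19:12 UTC.
Marquesas is UTC−9:30, so local arrival = 19:12 − 9:30 = 09:42 on Dec 5.
Layover = 18:22 − 09:42 = 8 hours 40 minutes.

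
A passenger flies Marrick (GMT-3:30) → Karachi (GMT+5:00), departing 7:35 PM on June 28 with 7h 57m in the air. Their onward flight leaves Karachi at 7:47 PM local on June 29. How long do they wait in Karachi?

7 hours 45 minutes

Convert departure to UTC: 7:35 PM + 3:30 = 11:05 PM UTC on Jun 28.
Add 7 hours and 57 minutes flight time → 7:02 AM UTC (Jun 29).
Karachi is UTC+5:00, so local arrival = 7:02 AM + 5:00 = 12:02 PM on Jun 29.
Layover = 7:47 PM − 12:02 PM = 7 hours 45 minutes.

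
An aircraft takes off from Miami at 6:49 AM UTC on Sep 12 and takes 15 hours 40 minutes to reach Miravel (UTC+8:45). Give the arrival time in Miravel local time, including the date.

Departure is given in UTC: 6:49 AM on Sep 12.
Add 15 hours 40 minutes → 10:29 PM UTC.
Miravel is UTC+8:45: 10:29 PM + 8:45 = 7:14 AM on Sep 13.

7:14 AM on Sep 13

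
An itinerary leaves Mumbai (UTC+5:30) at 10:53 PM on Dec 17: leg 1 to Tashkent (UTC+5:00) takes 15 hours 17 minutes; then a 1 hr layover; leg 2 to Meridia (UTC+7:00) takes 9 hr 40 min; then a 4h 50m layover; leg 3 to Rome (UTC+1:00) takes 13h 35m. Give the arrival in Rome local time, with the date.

Convert departure to UTC: 10:53 PM − 5:30 = 5:23 PM UTC on Dec 17.
Add 15 hours and 17 minutes leg 1 → 8:40 AM UTC (Dec 18).
Add 1 hour layover in Tashkent → 9:40 AM UTC.
Add 9 hours and 40 minutes leg 2 → 7:20 PM UTC.
Add 4 hours 50 minutes layover in Meridia → 12:10 AM UTC (Dec 19).
Add 13 hours and 35 minutes leg 3 → 1:45 PM UTC.
Rome is UTC+1:00, so local arrival = 1:45 PM + 1:00 = 2:45 PM on Dec 19.

2:45 PM on December 19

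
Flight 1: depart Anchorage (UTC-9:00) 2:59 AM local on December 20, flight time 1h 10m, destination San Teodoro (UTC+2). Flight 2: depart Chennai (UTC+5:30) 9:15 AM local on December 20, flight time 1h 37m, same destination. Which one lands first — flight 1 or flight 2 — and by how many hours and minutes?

Flight 1 in UTC: 2:59 AM + 9:00 = 11:59 AM on Dec 20.
+1 hour and 10 minutes → arrive 1:09 PM UTC on Dec 20.
Flight 2 in UTC: 9:15 AM − 5:30 = 3:45 AM on Dec 20.
+1 hour and 37 minutes → arrive 5:22 AM UTC on Dec 20.
Flight 2 lands earlier by 7 hours 47 minutes.

the second, by 7 hours 47 minutes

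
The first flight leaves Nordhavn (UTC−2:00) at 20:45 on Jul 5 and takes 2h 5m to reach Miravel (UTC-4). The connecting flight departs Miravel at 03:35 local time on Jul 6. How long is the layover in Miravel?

6 hours 45 minutes

Convert departure to UTC: 20:45 + 2:00 = 22:45 UTC on Jul 5.
Add 2 hours 5 minutes flight time → 00:50 UTC (Jul 6).
Miravel is UTC−4:00, so local arrival = 00:50 − 4:00 = 20:50 on Jul 5.
Layover = 03:35 − 20:50 (+1 day) = 6 hours 45 minutes.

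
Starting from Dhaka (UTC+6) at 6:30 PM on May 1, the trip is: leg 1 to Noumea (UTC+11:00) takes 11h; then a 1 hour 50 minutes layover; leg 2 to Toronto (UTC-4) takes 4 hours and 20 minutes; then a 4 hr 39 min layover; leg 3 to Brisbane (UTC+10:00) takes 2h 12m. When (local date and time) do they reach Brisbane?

10:31 PM on May 2

Convert departure to UTC: 6:30 PM − 6:00 = 12:30 PM UTC on May 1.
Add 11 hours leg 1 → 11:30 PM UTC.
Add 1 hour and 50 minutes layover in Noumea → 1:20 AM UTC (May 2).
Add 4 hours and 20 minutes leg 2 → 5:40 AM UTC.
Add 4 hours and 39 minutes layover in Toronto → 10:19 AM UTC.
Add 2 hours and 12 minutes leg 3 → 12:31 PM UTC.
Brisbane is UTC+10:00, so local arrival = 12:31 PM + 10:00 = 10:31 PM on May 2.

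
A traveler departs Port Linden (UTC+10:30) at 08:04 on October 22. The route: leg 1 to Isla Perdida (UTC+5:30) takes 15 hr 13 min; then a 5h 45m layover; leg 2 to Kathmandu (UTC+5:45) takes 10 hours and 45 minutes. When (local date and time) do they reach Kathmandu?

Convert departure to UTC: 08:04 − 10:30 = 21:34 UTC on Oct 21.
Add 15 hours 13 minutes leg 1 → 12:47 UTC (Oct 22).
Add 5 hours 45 minutes layover in Isla Perdida → 18:32 UTC.
Add 10 hours 45 minutes leg 2 → 05:17 UTC (Oct 23).
Kathmandu is UTC+5:45, so local arrival = 05:17 + 5:45 = 11:02 on Oct 23.

11:02 on October 23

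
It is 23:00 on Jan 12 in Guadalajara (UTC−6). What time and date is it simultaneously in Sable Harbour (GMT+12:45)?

Sable Harbour is 18:45 ahead of Guadalajara.
Shift by the zone difference: 23:00 + 18:45 = 17:45 on Jan 13 in Sable Harbour.

17:45 on January 13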